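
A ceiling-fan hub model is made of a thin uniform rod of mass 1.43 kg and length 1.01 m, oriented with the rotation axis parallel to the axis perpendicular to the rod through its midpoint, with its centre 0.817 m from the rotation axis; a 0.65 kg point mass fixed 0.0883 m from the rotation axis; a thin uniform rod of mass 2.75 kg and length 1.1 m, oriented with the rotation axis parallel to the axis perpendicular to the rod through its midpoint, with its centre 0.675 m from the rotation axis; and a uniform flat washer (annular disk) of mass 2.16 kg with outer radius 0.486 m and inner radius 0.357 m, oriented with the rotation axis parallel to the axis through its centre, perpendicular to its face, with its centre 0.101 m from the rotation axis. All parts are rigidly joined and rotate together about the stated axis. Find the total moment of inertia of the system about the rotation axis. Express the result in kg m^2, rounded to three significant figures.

Thin rod: I_cm = (1/12)ML² = (1/12)(1.43)(1.01)² = 0.12156 kg m^2; centre at d = 0.817 m, so the parallel axis theorem gives I = 0.12156 + (1.43)(0.817)² = 1.0761 kg m^2.
Point mass: I_cm = 0; centre at d = 0.0883 m, so the parallel axis theorem gives I = 0 + (0.65)(0.0883)² = 0.005068 kg m^2.
Thin rod: I_cm = (1/12)ML² = (1/12)(2.75)(1.1)² = 0.27729 kg m^2; centre at d = 0.675 m, so the parallel axis theorem gives I = 0.27729 + (2.75)(0.675)² = 1.5303 kg m^2.
Annular disk: I_cm = (1/2)M(R²+r²) = (1/2)(2.16)[(0.486)² + (0.357)²] = 0.39274 kg m^2; centre at d = 0.101 m, so the parallel axis theorem gives I = 0.39274 + (2.16)(0.101)² = 0.41477 kg m^2.
Total I = 1.0761 + 0.005068 + 1.5303 + 0.41477 = 3.0262 kg m^2.

3.03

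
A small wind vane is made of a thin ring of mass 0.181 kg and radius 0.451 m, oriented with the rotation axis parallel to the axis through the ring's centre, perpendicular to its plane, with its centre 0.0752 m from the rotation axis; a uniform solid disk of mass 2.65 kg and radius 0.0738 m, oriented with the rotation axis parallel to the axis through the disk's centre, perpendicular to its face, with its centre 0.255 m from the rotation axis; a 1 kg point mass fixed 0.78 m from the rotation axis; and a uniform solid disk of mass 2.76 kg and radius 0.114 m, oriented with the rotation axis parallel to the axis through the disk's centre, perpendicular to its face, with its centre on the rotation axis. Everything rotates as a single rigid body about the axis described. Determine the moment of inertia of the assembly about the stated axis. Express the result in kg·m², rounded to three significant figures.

Thin ring: I_cm = MR² = (0.181)(0.451)² = 0.036816 kg·m²; centre at d = 0.0752 m, so I = I_cm + Md² gives I = 0.036816 + (0.181)(0.0752)² = 0.037839 kg·m².
Solid disk: I_cm = (1/2)MR² = (1/2)(2.65)(0.0738)² = 0.0072165 kg·m²; centre at d = 0.255 m, so I = I_cm + Md² gives I = 0.0072165 + (2.65)(0.255)² = 0.17953 kg·m².
Point mass: I_cm = 0; centre at d = 0.78 m, so I = I_cm + Md² gives I = 0 + (1)(0.78)² = 0.6084 kg·m².
Solid disk: I_cm = (1/2)MR² = (1/2)(2.76)(0.114)² = 0.017934 kg·m²; axis through the centre, so I = 0.017934 kg·m².
Total I = 0.037839 + 0.17953 + 0.6084 + 0.017934 = 0.84371 kg·m².

0.844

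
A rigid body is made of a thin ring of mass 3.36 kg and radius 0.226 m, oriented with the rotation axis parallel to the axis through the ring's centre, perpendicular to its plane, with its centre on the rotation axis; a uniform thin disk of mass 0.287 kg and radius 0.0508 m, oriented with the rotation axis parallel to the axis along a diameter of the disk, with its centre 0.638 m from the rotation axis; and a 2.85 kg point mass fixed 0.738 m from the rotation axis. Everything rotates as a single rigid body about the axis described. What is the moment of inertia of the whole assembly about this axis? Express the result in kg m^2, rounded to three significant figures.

1.84

Thin ring: I_cm = MR² = (3.36)(0.226)² = 0.17162 kg m^2; axis through the centre, so I = 0.17162 kg m^2.
Thin disk: I_cm = (1/4)MR² = (1/4)(0.287)(0.0508)² = 0.00018516 kg m^2; centre at d = 0.638 m, so the parallel axis theorem gives I = 0.00018516 + (0.287)(0.638)² = 0.11701 kg m^2.
Point mass: I_cm = 0; centre at d = 0.738 m, so the parallel axis theorem gives I = 0 + (2.85)(0.738)² = 1.5522 kg m^2.
Total I = 0.17162 + 0.11701 + 1.5522 = 1.8409 kg m^2.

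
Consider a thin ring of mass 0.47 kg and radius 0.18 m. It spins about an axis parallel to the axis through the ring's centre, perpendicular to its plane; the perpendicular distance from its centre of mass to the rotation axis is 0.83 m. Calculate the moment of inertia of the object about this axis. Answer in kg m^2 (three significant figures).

I_cm = MR² = (0.47)(0.18)² = 0.015228 kg m^2; centre at d = 0.83 m, so I = I_cm + Md² gives I = 0.015228 + (0.47)(0.83)² = 0.33901 kg m^2.

0.339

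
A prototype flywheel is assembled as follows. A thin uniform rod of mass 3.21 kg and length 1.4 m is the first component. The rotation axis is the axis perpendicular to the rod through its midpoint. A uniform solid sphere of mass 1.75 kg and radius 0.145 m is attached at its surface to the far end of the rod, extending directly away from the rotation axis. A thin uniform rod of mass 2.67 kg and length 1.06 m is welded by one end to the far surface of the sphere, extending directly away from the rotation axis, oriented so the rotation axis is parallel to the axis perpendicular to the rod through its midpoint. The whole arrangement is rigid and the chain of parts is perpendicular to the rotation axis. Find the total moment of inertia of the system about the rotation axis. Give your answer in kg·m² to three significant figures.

Thin rod: I_cm = (1/12)ML² = (1/12)(3.21)(1.4)² = 0.5243 kg·m²; axis through the centre, so I = 0.5243 kg·m².
Solid sphere: I_cm = (2/5)MR² = (2/5)(1.75)(0.145)² = 0.014717 kg·m²; centre at d = 0.7 + 0.145 = 0.845 m, so the parallel axis theorem gives I = 0.014717 + (1.75)(0.845)² = 1.2643 kg·m².
Thin rod: I_cm = (1/12)ML² = (1/12)(2.67)(1.06)² = 0.25 kg·m²; centre at d = 0.7 + 0.145 + 0.145 + 0.53 = 1.52 m, so the parallel axis theorem gives I = 0.25 + (2.67)(1.52)² = 6.4188 kg·m².
Total I = 0.5243 + 1.2643 + 6.4188 = 8.2073 kg·m².

8.21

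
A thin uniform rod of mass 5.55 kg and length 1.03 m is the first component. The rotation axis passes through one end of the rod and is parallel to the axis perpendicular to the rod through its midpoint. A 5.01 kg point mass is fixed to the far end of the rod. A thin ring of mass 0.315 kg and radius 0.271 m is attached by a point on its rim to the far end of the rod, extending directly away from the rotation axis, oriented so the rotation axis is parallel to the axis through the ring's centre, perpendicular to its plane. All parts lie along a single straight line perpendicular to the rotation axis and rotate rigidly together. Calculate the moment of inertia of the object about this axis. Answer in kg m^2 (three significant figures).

Thin rod: I_cm = (1/12)ML² = (1/12)(5.55)(1.03)² = 0.49067 kg m^2; centre at d = 0.515 m, so the parallel axis theorem gives I = 0.49067 + (5.55)(0.515)² = 1.9627 kg m^2.
Point mass: I_cm = 0; centre at d = 0.515 + 0.515 = 1.03 m, so the parallel axis theorem gives I = 0 + (5.01)(1.03)² = 5.3151 kg m^2.
Thin ring: I_cm = MR² = (0.315)(0.271)² = 0.023134 kg m^2; centre at d = 0.515 + 0.515 + 0.271 = 1.301 m, so the parallel axis theorem gives I = 0.023134 + (0.315)(1.301)² = 0.5563 kg m^2.
Total I = 1.9627 + 5.3151 + 0.5563 = 7.8341 kg m^2.

7.83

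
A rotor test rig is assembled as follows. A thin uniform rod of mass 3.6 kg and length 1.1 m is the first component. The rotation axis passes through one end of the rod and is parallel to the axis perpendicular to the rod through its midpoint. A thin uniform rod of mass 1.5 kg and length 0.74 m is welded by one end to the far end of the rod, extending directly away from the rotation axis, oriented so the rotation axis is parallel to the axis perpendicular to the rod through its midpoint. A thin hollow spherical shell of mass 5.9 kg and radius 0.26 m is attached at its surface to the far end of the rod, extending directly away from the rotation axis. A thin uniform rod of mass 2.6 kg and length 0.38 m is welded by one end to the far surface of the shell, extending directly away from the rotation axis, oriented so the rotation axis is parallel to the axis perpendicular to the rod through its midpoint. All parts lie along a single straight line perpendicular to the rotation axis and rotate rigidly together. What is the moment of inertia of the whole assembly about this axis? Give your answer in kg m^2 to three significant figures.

48.0

Thin rod: I_cm = (1/12)ML² = (1/12)(3.6)(1.1)² = 0.363 kg m^2; centre at d = 0.55 m, so I = I_cm + Md² gives I = 0.363 + (3.6)(0.55)² = 1.452 kg m^2.
Thin rod: I_cm = (1/12)ML² = (1/12)(1.5)(0.74)² = 0.06845 kg m^2; centre at d = 0.55 + 0.55 + 0.37 = 1.47 m, so I = I_cm + Md² gives I = 0.06845 + (1.5)(1.47)² = 3.3098 kg m^2.
Spherical shell: I_cm = (2/3)MR² = (2/3)(5.9)(0.26)² = 0.26589 kg m^2; centre at d = 0.55 + 0.55 + 0.37 + 0.37 + 0.26 = 2.1 m, so I = I_cm + Md² gives I = 0.26589 + (5.9)(2.1)² = 26.285 kg m^2.
Thin rod: I_cm = (1/12)ML² = (1/12)(2.6)(0.38)² = 0.031287 kg m^2; centre at d = 0.55 + 0.55 + 0.37 + 0.37 + 0.26 + 0.26 + 0.19 = 2.55 m, so I = I_cm + Md² gives I = 0.031287 + (2.6)(2.55)² = 16.938 kg m^2.
Total I = 1.452 + 3.3098 + 26.285 + 16.938 = 47.984 kg m^2.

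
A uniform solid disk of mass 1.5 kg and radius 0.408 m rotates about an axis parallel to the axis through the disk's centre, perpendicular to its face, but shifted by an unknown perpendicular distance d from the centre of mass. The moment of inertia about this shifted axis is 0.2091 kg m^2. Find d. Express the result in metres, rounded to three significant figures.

About the centre-of-mass axis, I_cm = (1/2)MR² = (1/2)(1.5)(0.408)² = 0.12485 kg m^2.
Parallel axis theorem: I = I_cm + Md², so Md² = 0.2091 − 0.12485 = 0.084252 kg m^2.
d = √(0.084252 / 1.5) = 0.237 m.

0.237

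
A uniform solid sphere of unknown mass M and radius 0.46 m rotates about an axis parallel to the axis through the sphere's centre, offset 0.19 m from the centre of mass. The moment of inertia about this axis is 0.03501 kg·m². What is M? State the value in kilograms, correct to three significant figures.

I = I_cm + Md² = (2/5)MR² + Md² = M·[0.4·(0.46)² + (0.19)²] = M·0.12074.
So M = 0.03501 / 0.12074 = 0.28996 kg.

0.290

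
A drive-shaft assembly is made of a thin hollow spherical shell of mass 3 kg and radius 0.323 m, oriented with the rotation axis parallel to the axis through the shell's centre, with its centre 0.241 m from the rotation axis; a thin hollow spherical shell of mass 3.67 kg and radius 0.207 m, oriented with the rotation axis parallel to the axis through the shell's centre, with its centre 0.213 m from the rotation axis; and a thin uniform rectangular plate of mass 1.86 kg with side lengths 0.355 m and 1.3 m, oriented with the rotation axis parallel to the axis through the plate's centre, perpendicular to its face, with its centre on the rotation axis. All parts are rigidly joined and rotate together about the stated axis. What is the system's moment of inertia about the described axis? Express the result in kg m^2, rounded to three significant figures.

0.936

Spherical shell: I_cm = (2/3)MR² = (2/3)(3)(0.323)² = 0.20866 kg m^2; centre at d = 0.241 m, so the parallel axis theorem gives I = 0.20866 + (3)(0.241)² = 0.3829 kg m^2.
Spherical shell: I_cm = (2/3)MR² = (2/3)(3.67)(0.207)² = 0.10484 kg m^2; centre at d = 0.213 m, so the parallel axis theorem gives I = 0.10484 + (3.67)(0.213)² = 0.27134 kg m^2.
Rectangular plate: I_cm = (1/12)M(a²+b²) = (1/12)(1.86)[(0.355)² + (1.3)²] = 0.28148 kg m^2; axis through the centre, so I = 0.28148 kg m^2.
Total I = 0.3829 + 0.27134 + 0.28148 = 0.93573 kg m^2.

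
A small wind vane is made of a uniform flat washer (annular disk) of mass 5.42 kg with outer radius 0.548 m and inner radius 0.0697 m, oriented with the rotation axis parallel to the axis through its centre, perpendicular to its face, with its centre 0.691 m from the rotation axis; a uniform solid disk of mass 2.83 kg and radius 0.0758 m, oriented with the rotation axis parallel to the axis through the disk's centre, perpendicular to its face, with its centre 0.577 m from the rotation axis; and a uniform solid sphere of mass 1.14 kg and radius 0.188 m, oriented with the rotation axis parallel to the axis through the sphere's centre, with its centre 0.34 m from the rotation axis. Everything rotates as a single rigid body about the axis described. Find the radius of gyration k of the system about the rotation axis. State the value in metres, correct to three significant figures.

Annular disk: I_cm = (1/2)M(R²+r²) = (1/2)(5.42)[(0.548)² + (0.0697)²] = 0.82699 kg m²; centre at d = 0.691 m, so I = I_cm + Md² gives I = 0.82699 + (5.42)(0.691)² = 3.4149 kg m².
Solid disk: I_cm = (1/2)MR² = (1/2)(2.83)(0.0758)² = 0.0081301 kg m²; centre at d = 0.577 m, so I = I_cm + Md² gives I = 0.0081301 + (2.83)(0.577)² = 0.95032 kg m².
Solid sphere: I_cm = (2/5)MR² = (2/5)(1.14)(0.188)² = 0.016117 kg m²; centre at d = 0.34 m, so I = I_cm + Md² gives I = 0.016117 + (1.14)(0.34)² = 0.1479 kg m².
Total I = 4.5132 kg m²; total mass M = 9.39 kg.
k = √(I/M) = √(4.5132/9.39) = 0.69328 m.

0.693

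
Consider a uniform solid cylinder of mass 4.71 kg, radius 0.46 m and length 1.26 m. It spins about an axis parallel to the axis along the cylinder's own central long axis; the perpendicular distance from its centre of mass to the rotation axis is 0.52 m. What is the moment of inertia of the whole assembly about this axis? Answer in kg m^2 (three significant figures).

1.77

I_cm = (1/2)MR² = (1/2)(4.71)(0.46)² = 0.49832 kg m^2; centre at d = 0.52 m, so the parallel axis theorem gives I = 0.49832 + (4.71)(0.52)² = 1.7719 kg m^2.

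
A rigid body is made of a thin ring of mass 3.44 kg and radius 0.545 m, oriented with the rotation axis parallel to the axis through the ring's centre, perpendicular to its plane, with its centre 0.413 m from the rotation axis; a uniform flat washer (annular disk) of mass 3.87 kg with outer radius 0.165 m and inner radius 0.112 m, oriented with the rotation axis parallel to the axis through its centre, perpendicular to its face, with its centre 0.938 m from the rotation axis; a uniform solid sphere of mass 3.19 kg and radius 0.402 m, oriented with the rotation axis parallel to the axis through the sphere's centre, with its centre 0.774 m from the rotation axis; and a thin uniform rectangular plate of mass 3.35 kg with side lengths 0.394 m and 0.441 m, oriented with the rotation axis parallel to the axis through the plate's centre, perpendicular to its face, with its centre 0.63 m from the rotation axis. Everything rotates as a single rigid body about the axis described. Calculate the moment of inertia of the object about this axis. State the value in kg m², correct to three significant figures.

8.63

Thin ring: I_cm = MR² = (3.44)(0.545)² = 1.0218 kg m²; centre at d = 0.413 m, so the parallel axis theorem gives I = 1.0218 + (3.44)(0.413)² = 1.6085 kg m².
Annular disk: I_cm = (1/2)M(R²+r²) = (1/2)(3.87)[(0.165)² + (0.112)²] = 0.076953 kg m²; centre at d = 0.938 m, so the parallel axis theorem gives I = 0.076953 + (3.87)(0.938)² = 3.4819 kg m².
Solid sphere: I_cm = (2/5)MR² = (2/5)(3.19)(0.402)² = 0.20621 kg m²; centre at d = 0.774 m, so the parallel axis theorem gives I = 0.20621 + (3.19)(0.774)² = 2.1173 kg m².
Rectangular plate: I_cm = (1/12)M(a²+b²) = (1/12)(3.35)[(0.394)² + (0.441)²] = 0.097629 kg m²; centre at d = 0.63 m, so the parallel axis theorem gives I = 0.097629 + (3.35)(0.63)² = 1.4272 kg m².
Total I = 1.6085 + 3.4819 + 2.1173 + 1.4272 = 8.635 kg m².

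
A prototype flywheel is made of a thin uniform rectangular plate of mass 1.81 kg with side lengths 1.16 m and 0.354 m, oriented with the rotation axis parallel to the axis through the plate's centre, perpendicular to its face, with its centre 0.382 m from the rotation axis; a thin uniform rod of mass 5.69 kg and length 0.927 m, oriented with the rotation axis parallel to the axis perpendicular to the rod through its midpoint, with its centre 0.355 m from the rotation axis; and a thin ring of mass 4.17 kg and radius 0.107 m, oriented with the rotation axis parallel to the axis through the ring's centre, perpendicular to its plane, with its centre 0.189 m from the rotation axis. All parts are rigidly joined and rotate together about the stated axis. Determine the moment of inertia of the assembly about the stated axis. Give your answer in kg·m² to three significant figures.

Rectangular plate: I_cm = (1/12)M(a²+b²) = (1/12)(1.81)[(1.16)² + (0.354)²] = 0.22186 kg·m²; centre at d = 0.382 m, so the parallel axis theorem gives I = 0.22186 + (1.81)(0.382)² = 0.48599 kg·m².
Thin rod: I_cm = (1/12)ML² = (1/12)(5.69)(0.927)² = 0.40747 kg·m²; centre at d = 0.355 m, so the parallel axis theorem gives I = 0.40747 + (5.69)(0.355)² = 1.1245 kg·m².
Thin ring: I_cm = MR² = (4.17)(0.107)² = 0.047742 kg·m²; centre at d = 0.189 m, so the parallel axis theorem gives I = 0.047742 + (4.17)(0.189)² = 0.1967 kg·m².
Total I = 0.48599 + 1.1245 + 0.1967 = 1.8072 kg·m².

1.81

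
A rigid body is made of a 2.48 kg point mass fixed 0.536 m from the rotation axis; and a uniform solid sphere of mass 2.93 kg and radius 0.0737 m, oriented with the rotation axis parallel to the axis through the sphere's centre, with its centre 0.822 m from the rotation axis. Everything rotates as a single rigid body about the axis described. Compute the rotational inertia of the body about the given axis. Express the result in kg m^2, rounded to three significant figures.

Point mass: I_cm = 0; centre at d = 0.536 m, so I = I_cm + Md² gives I = 0 + (2.48)(0.536)² = 0.71249 kg m^2.
Solid sphere: I_cm = (2/5)MR² = (2/5)(2.93)(0.0737)² = 0.0063659 kg m^2; centre at d = 0.822 m, so I = I_cm + Md² gives I = 0.0063659 + (2.93)(0.822)² = 1.9861 kg m^2.
Total I = 0.71249 + 1.9861 = 2.6986 kg m^2.

2.70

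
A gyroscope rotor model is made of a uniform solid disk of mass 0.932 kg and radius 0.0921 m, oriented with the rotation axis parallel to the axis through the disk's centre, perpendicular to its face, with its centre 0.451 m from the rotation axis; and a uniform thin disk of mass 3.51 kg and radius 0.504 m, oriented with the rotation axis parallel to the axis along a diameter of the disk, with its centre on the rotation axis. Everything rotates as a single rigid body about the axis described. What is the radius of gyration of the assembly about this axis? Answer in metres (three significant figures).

0.306

Solid disk: I_cm = (1/2)MR² = (1/2)(0.932)(0.0921)² = 0.0039528 kg·m²; centre at d = 0.451 m, so the parallel axis theorem gives I = 0.0039528 + (0.932)(0.451)² = 0.19352 kg·m².
Thin disk: I_cm = (1/4)MR² = (1/4)(3.51)(0.504)² = 0.2229 kg·m²; axis through the centre, so I = 0.2229 kg·m².
Total I = 0.41642 kg·m²; total mass M = 4.442 kg.
k = √(I/M) = √(0.41642/4.442) = 0.30618 m.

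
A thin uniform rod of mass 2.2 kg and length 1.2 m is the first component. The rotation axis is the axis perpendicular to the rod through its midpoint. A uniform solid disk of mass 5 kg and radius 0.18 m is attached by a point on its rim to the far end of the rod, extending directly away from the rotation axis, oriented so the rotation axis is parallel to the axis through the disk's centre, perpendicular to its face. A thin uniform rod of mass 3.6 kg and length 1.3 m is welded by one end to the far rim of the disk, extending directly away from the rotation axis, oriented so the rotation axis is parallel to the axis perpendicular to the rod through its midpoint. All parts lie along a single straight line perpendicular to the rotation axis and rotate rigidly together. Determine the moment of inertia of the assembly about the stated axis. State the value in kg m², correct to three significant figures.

Thin rod: I_cm = (1/12)ML² = (1/12)(2.2)(1.2)² = 0.264 kg m²; axis through the centre, so I = 0.264 kg m².
Solid disk: I_cm = (1/2)MR² = (1/2)(5)(0.18)² = 0.081 kg m²; centre at d = 0.6 + 0.18 = 0.78 m, so I = I_cm + Md² gives I = 0.081 + (5)(0.78)² = 3.123 kg m².
Thin rod: I_cm = (1/12)ML² = (1/12)(3.6)(1.3)² = 0.507 kg m²; centre at d = 0.6 + 0.18 + 0.18 + 0.65 = 1.61 m, so I = I_cm + Md² gives I = 0.507 + (3.6)(1.61)² = 9.8386 kg m².
Total I = 0.264 + 3.123 + 9.8386 = 13.226 kg m².

13.2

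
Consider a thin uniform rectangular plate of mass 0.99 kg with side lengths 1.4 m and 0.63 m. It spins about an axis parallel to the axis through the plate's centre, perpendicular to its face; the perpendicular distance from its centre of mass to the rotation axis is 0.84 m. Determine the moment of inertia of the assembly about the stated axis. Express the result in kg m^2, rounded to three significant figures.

I_cm = (1/12)M(a²+b²) = (1/12)(0.99)[(1.4)² + (0.63)²] = 0.19444 kg m^2; centre at d = 0.84 m, so the parallel axis theorem gives I = 0.19444 + (0.99)(0.84)² = 0.89299 kg m^2.

0.893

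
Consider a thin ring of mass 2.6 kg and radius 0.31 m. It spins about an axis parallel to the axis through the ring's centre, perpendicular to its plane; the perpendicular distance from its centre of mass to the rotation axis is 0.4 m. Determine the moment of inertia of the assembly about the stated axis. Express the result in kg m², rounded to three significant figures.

I_cm = MR² = (2.6)(0.31)² = 0.24986 kg m²; centre at d = 0.4 m, so the parallel axis theorem gives I = 0.24986 + (2.6)(0.4)² = 0.66586 kg m².

0.666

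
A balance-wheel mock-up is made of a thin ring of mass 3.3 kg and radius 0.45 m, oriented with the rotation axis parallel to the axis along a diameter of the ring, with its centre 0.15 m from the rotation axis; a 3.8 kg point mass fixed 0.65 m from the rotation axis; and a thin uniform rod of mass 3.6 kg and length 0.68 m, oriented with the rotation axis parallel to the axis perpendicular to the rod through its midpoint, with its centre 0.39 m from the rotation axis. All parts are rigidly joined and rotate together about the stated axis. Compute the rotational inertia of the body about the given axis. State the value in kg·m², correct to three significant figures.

Thin ring: I_cm = (1/2)MR² = (1/2)(3.3)(0.45)² = 0.33413 kg·m²; centre at d = 0.15 m, so I = I_cm + Md² gives I = 0.33413 + (3.3)(0.15)² = 0.40837 kg·m².
Point mass: I_cm = 0; centre at d = 0.65 m, so I = I_cm + Md² gives I = 0 + (3.8)(0.65)² = 1.6055 kg·m².
Thin rod: I_cm = (1/12)ML² = (1/12)(3.6)(0.68)² = 0.13872 kg·m²; centre at d = 0.39 m, so I = I_cm + Md² gives I = 0.13872 + (3.6)(0.39)² = 0.68628 kg·m².
Total I = 0.40837 + 1.6055 + 0.68628 = 2.7002 kg·m².

2.70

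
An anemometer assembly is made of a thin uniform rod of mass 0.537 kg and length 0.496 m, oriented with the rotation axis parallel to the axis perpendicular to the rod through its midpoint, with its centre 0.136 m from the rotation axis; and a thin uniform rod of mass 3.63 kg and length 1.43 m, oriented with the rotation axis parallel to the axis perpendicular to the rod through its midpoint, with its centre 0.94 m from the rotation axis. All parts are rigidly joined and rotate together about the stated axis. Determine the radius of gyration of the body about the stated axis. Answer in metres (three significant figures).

0.961

Thin rod: I_cm = (1/12)ML² = (1/12)(0.537)(0.496)² = 0.011009 kg m^2; centre at d = 0.136 m, so the parallel axis theorem gives I = 0.011009 + (0.537)(0.136)² = 0.020942 kg m^2.
Thin rod: I_cm = (1/12)ML² = (1/12)(3.63)(1.43)² = 0.61858 kg m^2; centre at d = 0.94 m, so the parallel axis theorem gives I = 0.61858 + (3.63)(0.94)² = 3.8261 kg m^2.
Total I = 3.847 kg m^2; total mass M = 4.167 kg.
k = √(I/M) = √(3.847/4.167) = 0.96084 m.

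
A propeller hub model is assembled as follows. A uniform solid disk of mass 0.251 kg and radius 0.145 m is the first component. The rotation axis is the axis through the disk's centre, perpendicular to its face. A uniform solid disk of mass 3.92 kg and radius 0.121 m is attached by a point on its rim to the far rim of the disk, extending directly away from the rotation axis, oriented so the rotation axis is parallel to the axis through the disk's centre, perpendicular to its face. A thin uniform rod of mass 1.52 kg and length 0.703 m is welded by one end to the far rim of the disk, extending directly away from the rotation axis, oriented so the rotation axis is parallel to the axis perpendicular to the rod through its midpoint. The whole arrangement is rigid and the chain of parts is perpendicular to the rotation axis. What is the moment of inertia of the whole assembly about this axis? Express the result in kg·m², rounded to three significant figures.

Solid disk: I_cm = (1/2)MR² = (1/2)(0.251)(0.145)² = 0.0026386 kg·m²; axis through the centre, so I = 0.0026386 kg·m².
Solid disk: I_cm = (1/2)MR² = (1/2)(3.92)(0.121)² = 0.028696 kg·m²; centre at d = 0.145 + 0.121 = 0.266 m, so the parallel axis theorem gives I = 0.028696 + (3.92)(0.266)² = 0.30606 kg·m².
Thin rod: I_cm = (1/12)ML² = (1/12)(1.52)(0.703)² = 0.0626 kg·m²; centre at d = 0.145 + 0.121 + 0.121 + 0.3515 = 0.7385 m, so the parallel axis theorem gives I = 0.0626 + (1.52)(0.7385)² = 0.89158 kg·m².
Total I = 0.0026386 + 0.30606 + 0.89158 = 1.2003 kg·m².

1.20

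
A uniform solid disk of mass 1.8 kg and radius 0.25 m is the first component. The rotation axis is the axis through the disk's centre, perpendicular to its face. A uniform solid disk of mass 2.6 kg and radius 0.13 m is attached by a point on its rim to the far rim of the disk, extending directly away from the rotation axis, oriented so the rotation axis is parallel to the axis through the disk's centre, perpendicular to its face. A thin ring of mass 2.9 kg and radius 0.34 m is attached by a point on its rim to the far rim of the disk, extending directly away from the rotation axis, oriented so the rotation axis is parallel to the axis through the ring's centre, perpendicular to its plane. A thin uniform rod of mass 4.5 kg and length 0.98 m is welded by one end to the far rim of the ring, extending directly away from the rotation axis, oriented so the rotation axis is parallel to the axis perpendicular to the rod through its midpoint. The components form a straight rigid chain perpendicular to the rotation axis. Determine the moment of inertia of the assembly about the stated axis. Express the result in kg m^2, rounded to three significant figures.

15.9

Solid disk: I_cm = (1/2)MR² = (1/2)(1.8)(0.25)² = 0.05625 kg m^2; axis through the centre, so I = 0.05625 kg m^2.
Solid disk: I_cm = (1/2)MR² = (1/2)(2.6)(0.13)² = 0.02197 kg m^2; centre at d = 0.25 + 0.13 = 0.38 m, so the parallel axis theorem gives I = 0.02197 + (2.6)(0.38)² = 0.39741 kg m^2.
Thin ring: I_cm = MR² = (2.9)(0.34)² = 0.33524 kg m^2; centre at d = 0.25 + 0.13 + 0.13 + 0.34 = 0.85 m, so the parallel axis theorem gives I = 0.33524 + (2.9)(0.85)² = 2.4305 kg m^2.
Thin rod: I_cm = (1/12)ML² = (1/12)(4.5)(0.98)² = 0.36015 kg m^2; centre at d = 0.25 + 0.13 + 0.13 + 0.34 + 0.34 + 0.49 = 1.68 m, so the parallel axis theorem gives I = 0.36015 + (4.5)(1.68)² = 13.061 kg m^2.
Total I = 0.05625 + 0.39741 + 2.4305 + 13.061 = 15.945 kg m^2.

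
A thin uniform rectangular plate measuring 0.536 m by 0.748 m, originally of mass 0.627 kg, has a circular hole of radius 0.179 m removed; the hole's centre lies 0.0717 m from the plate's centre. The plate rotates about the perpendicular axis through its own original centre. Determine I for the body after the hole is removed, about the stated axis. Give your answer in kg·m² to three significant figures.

Unpierced body about its centre: I₀ = (1/12)M(a²+b²) = (1/12)(0.627)[(0.536)² + (0.748)²] = 0.044245 kg·m².
The removed disk has mass m = M·πr²/(ab) = (0.627)·π(0.179)²/(0.536·0.748) = 0.15742 kg (same uniform areal density).
Its moment of inertia about the rotation axis (parallel-axis theorem): I_hole = (1/2)mr² + md² = (1/2)(0.15742)(0.179)² + (0.15742)(0.0717)² = 0.0033312 kg·m².
Treating the hole as negative mass, I = I₀ − I_hole = 0.044245 − 0.0033312 = 0.040914 kg·m².

0.0409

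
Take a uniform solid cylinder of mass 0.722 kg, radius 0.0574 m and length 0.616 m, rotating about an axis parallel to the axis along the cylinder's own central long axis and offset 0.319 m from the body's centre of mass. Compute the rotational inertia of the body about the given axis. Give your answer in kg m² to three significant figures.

I_cm = (1/2)MR² = (1/2)(0.722)(0.0574)² = 0.0011894 kg m²; centre at d = 0.319 m, so I = I_cm + Md² gives I = 0.0011894 + (0.722)(0.319)² = 0.074661 kg m².

0.0747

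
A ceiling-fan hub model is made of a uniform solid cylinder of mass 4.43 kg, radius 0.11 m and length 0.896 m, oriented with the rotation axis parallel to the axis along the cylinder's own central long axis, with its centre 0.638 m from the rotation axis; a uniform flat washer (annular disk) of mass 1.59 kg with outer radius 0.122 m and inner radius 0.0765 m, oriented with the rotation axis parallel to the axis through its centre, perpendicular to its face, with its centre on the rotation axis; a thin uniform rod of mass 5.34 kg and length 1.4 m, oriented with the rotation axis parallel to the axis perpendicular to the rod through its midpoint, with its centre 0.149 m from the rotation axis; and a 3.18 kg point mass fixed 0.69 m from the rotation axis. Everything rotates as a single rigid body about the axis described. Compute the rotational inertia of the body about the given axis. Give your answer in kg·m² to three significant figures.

Solid cylinder: I_cm = (1/2)MR² = (1/2)(4.43)(0.11)² = 0.026801 kg·m²; centre at d = 0.638 m, so the parallel axis theorem gives I = 0.026801 + (4.43)(0.638)² = 1.83 kg·m².
Annular disk: I_cm = (1/2)M(R²+r²) = (1/2)(1.59)[(0.122)² + (0.0765)²] = 0.016485 kg·m²; axis through the centre, so I = 0.016485 kg·m².
Thin rod: I_cm = (1/12)ML² = (1/12)(5.34)(1.4)² = 0.8722 kg·m²; centre at d = 0.149 m, so the parallel axis theorem gives I = 0.8722 + (5.34)(0.149)² = 0.99075 kg·m².
Point mass: I_cm = 0; centre at d = 0.69 m, so the parallel axis theorem gives I = 0 + (3.18)(0.69)² = 1.514 kg·m².
Total I = 1.83 + 0.016485 + 0.99075 + 1.514 = 4.3512 kg·m².

4.35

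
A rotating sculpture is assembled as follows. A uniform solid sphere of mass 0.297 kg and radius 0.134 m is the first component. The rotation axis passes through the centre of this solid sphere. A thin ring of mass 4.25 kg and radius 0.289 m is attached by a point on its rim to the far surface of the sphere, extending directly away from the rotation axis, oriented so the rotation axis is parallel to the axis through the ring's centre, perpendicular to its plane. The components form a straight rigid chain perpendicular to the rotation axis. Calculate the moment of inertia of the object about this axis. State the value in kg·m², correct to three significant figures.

Solid sphere: I_cm = (2/5)MR² = (2/5)(0.297)(0.134)² = 0.0021332 kg·m²; axis through the centre, so I = 0.0021332 kg·m².
Thin ring: I_cm = MR² = (4.25)(0.289)² = 0.35496 kg·m²; centre at d = 0.134 + 0.289 = 0.423 m, so the parallel axis theorem gives I = 0.35496 + (4.25)(0.423)² = 1.1154 kg·m².
Total I = 0.0021332 + 1.1154 = 1.1175 kg·m².

1.12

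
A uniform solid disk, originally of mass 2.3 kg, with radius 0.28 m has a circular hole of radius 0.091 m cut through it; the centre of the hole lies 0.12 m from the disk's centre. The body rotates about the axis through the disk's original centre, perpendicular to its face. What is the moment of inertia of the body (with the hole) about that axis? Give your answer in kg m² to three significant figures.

Unpierced body about its centre: I₀ = (1/2)MR² = (1/2)(2.3)(0.28)² = 0.09016 kg m².
The removed disk has mass m = M·(r/R)² = (2.3)(0.091/0.28)² = 0.24294 kg (same uniform areal density).
Its moment of inertia about the rotation axis (parallel-axis theorem): I_hole = (1/2)mr² + md² = (1/2)(0.24294)(0.091)² + (0.24294)(0.12)² = 0.0045042 kg m².
Treating the hole as negative mass, I = I₀ − I_hole = 0.09016 − 0.0045042 = 0.085656 kg m².

0.0857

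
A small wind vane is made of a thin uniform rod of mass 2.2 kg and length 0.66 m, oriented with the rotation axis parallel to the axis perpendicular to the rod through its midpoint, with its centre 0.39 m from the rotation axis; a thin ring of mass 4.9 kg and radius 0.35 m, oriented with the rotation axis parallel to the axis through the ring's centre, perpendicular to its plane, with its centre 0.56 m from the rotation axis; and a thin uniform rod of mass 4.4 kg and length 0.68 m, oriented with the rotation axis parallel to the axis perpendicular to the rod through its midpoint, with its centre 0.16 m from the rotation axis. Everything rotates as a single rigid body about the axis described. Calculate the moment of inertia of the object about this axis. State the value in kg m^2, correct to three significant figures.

Thin rod: I_cm = (1/12)ML² = (1/12)(2.2)(0.66)² = 0.07986 kg m^2; centre at d = 0.39 m, so I = I_cm + Md² gives I = 0.07986 + (2.2)(0.39)² = 0.41448 kg m^2.
Thin ring: I_cm = MR² = (4.9)(0.35)² = 0.60025 kg m^2; centre at d = 0.56 m, so I = I_cm + Md² gives I = 0.60025 + (4.9)(0.56)² = 2.1369 kg m^2.
Thin rod: I_cm = (1/12)ML² = (1/12)(4.4)(0.68)² = 0.16955 kg m^2; centre at d = 0.16 m, so I = I_cm + Md² gives I = 0.16955 + (4.4)(0.16)² = 0.28219 kg m^2.
Total I = 0.41448 + 2.1369 + 0.28219 = 2.8336 kg m^2.

2.83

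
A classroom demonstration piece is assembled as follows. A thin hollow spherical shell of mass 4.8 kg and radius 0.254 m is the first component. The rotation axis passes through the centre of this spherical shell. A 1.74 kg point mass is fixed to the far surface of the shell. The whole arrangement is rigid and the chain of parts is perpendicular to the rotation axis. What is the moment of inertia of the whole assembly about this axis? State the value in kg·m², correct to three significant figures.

Spherical shell: I_cm = (2/3)MR² = (2/3)(4.8)(0.254)² = 0.20645 kg·m²; axis through the centre, so I = 0.20645 kg·m².
Point mass: I_cm = 0; centre at d = 0.254 m, so I = I_cm + Md² gives I = 0 + (1.74)(0.254)² = 0.11226 kg·m².
Total I = 0.20645 + 0.11226 = 0.31871 kg·m².

0.319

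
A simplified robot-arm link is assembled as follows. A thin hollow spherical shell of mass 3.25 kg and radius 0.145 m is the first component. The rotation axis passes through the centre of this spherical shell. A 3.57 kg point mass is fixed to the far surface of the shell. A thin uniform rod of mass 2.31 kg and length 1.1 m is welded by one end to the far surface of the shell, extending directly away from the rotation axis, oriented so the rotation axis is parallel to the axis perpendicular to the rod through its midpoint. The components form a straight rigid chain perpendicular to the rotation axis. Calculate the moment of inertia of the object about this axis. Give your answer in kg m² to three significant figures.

1.47

Spherical shell: I_cm = (2/3)MR² = (2/3)(3.25)(0.145)² = 0.045554 kg m²; axis through the centre, so I = 0.045554 kg m².
Point mass: I_cm = 0; centre at d = 0.145 m, so I = I_cm + Md² gives I = 0 + (3.57)(0.145)² = 0.075059 kg m².
Thin rod: I_cm = (1/12)ML² = (1/12)(2.31)(1.1)² = 0.23293 kg m²; centre at d = 0.145 + 0.55 = 0.695 m, so I = I_cm + Md² gives I = 0.23293 + (2.31)(0.695)² = 1.3487 kg m².
Total I = 0.045554 + 0.075059 + 1.3487 = 1.4693 kg m².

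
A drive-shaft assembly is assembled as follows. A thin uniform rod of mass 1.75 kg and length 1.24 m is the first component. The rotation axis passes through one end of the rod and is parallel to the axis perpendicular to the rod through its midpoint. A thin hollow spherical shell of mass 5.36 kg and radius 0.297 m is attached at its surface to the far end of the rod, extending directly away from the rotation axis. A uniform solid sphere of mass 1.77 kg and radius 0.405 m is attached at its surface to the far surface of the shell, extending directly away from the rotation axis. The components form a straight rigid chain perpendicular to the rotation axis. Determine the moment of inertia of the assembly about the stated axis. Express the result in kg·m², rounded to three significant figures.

22.9

Thin rod: I_cm = (1/12)ML² = (1/12)(1.75)(1.24)² = 0.22423 kg·m²; centre at d = 0.62 m, so the parallel axis theorem gives I = 0.22423 + (1.75)(0.62)² = 0.89693 kg·m².
Spherical shell: I_cm = (2/3)MR² = (2/3)(5.36)(0.297)² = 0.3152 kg·m²; centre at d = 0.62 + 0.62 + 0.297 = 1.537 m, so the parallel axis theorem gives I = 0.3152 + (5.36)(1.537)² = 12.977 kg·m².
Solid sphere: I_cm = (2/5)MR² = (2/5)(1.77)(0.405)² = 0.11613 kg·m²; centre at d = 0.62 + 0.62 + 0.297 + 0.297 + 0.405 = 2.239 m, so the parallel axis theorem gives I = 0.11613 + (1.77)(2.239)² = 8.9894 kg·m².
Total I = 0.89693 + 12.977 + 8.9894 = 22.864 kg·m².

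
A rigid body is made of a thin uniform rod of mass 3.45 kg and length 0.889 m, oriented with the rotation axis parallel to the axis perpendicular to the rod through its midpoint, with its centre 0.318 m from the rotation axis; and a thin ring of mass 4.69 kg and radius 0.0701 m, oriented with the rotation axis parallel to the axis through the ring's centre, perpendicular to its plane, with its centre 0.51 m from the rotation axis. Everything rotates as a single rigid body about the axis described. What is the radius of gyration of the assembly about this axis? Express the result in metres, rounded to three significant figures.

0.473

Thin rod: I_cm = (1/12)ML² = (1/12)(3.45)(0.889)² = 0.22722 kg m²; centre at d = 0.318 m, so I = I_cm + Md² gives I = 0.22722 + (3.45)(0.318)² = 0.5761 kg m².
Thin ring: I_cm = MR² = (4.69)(0.0701)² = 0.023047 kg m²; centre at d = 0.51 m, so I = I_cm + Md² gives I = 0.023047 + (4.69)(0.51)² = 1.2429 kg m².
Total I = 1.819 kg m²; total mass M = 8.14 kg.
k = √(I/M) = √(1.819/8.14) = 0.47272 m.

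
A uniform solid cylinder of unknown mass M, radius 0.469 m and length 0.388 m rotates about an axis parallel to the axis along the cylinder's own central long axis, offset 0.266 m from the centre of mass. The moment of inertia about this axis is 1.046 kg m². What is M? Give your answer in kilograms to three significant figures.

5.79

I = I_cm + Md² = (1/2)MR² + Md² = M·[0.5·(0.469)² + (0.266)²] = M·0.18074.
So M = 1.046 / 0.18074 = 5.7874 kg.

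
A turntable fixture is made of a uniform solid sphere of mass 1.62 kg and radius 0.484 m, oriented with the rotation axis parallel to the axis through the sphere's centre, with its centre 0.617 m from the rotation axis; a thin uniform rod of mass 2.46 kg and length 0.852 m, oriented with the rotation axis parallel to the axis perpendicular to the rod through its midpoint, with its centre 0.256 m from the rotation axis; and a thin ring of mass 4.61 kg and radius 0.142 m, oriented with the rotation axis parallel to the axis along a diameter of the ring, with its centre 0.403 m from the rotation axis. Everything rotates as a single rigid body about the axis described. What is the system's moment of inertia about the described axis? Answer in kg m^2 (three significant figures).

Solid sphere: I_cm = (2/5)MR² = (2/5)(1.62)(0.484)² = 0.1518 kg m^2; centre at d = 0.617 m, so I = I_cm + Md² gives I = 0.1518 + (1.62)(0.617)² = 0.76851 kg m^2.
Thin rod: I_cm = (1/12)ML² = (1/12)(2.46)(0.852)² = 0.14881 kg m^2; centre at d = 0.256 m, so I = I_cm + Md² gives I = 0.14881 + (2.46)(0.256)² = 0.31003 kg m^2.
Thin ring: I_cm = (1/2)MR² = (1/2)(4.61)(0.142)² = 0.046478 kg m^2; centre at d = 0.403 m, so I = I_cm + Md² gives I = 0.046478 + (4.61)(0.403)² = 0.79518 kg m^2.
Total I = 0.76851 + 0.31003 + 0.79518 = 1.8737 kg m^2.

1.87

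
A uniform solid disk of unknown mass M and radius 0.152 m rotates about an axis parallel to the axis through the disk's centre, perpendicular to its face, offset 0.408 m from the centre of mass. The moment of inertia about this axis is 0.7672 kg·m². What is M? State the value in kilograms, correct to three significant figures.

4.31

I = I_cm + Md² = (1/2)MR² + Md² = M·[0.5·(0.152)² + (0.408)²] = M·0.17802.
So M = 0.7672 / 0.17802 = 4.3097 kg.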